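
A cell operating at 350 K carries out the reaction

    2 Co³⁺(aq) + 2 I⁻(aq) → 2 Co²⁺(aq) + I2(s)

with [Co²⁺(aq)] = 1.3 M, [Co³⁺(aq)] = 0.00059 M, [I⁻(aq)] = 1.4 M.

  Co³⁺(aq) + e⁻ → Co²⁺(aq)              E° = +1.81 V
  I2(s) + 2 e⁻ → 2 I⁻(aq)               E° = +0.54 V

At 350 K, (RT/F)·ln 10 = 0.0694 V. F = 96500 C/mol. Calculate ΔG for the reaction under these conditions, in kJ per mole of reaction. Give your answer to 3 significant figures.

−202 kJ/mol

The standard cell potential is +1.81 − (+0.54) = +1.27 V, with n = 2 electrons in the balanced equation.
The reaction quotient is [Co²⁺(aq)]^2 / ([Co³⁺(aq)]^2·[I⁻(aq)]^2) = 2.48×10^6; by Nernst, E = +1.27 − (0.0694/2)(6.394) = +1.0481 V.
Then ΔG = −nFE = −2 × 96500 × +1.0481 J/mol = −202 kJ/mol.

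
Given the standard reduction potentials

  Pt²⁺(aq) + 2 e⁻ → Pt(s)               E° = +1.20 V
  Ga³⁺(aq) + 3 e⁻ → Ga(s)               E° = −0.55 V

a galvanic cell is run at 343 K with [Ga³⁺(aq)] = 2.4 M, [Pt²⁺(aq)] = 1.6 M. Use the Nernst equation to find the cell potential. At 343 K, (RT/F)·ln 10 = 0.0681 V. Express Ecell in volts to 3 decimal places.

Pt²⁺/Pt is reduced (cathode, E° = +1.20 V) and Ga³⁺/Ga is oxidized (anode).
E°cell = +1.20 − (−0.55) = +1.75 V, with n = 6 electrons transferred.
For the overall reaction 3 Pt²⁺(aq) + 2 Ga(s) → 3 Pt(s) + 2 Ga³⁺(aq), Q = [Ga³⁺(aq)]^2 / [Pt²⁺(aq)]^3 = 1.41, giving log Q = 0.148.
By the Nernst equation, E = +1.75 − (0.0681/6)·(0.148) = +1.748 V.

+1.748 V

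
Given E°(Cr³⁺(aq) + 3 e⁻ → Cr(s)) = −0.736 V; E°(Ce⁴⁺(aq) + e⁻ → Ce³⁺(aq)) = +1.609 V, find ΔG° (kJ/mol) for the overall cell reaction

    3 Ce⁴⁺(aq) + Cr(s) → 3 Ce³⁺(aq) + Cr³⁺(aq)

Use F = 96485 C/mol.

In the reaction as written Ce⁴⁺(aq) is reduced, so the Ce⁴⁺/Ce³⁺ couple is the cathode and Cr³⁺/Cr is the anode.
E°cell = +1.609 − (−0.736) = +2.345 V; balancing electrons gives n = 3.
ΔG° = −nFE°cell = −(3)(96485)(+2.345) J/mol = −679 kJ/mol.

−679 kJ/mol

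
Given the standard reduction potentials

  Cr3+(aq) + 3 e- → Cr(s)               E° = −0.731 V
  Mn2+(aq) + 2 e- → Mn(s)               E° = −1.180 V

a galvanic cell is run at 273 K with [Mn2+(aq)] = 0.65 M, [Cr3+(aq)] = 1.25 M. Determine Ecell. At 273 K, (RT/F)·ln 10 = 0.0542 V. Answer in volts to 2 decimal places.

+0.46 V

The Cr³⁺/Cr couple has the more positive E°, so it is the cathode; Mn²⁺/Mn is the anode.
The standard potential is −0.731 − (−1.180) = +0.449 V and the balanced reaction transfers n = 6 electrons.
The balanced reaction is 2 Cr3+(aq) + 3 Mn(s) → 2 Cr(s) + 3 Mn2+(aq), so Q = [Mn2+(aq)]^3 / [Cr3+(aq)]^2 = 0.176 and log Q = −0.755.
By the Nernst equation, E = +0.449 − (0.0542/6)·(−0.755) = +0.46 V.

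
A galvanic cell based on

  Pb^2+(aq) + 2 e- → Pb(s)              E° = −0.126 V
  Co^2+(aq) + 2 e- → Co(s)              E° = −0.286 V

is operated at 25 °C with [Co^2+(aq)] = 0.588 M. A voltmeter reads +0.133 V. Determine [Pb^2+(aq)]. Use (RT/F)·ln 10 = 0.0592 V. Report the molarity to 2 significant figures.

With Pb²⁺/Pb at the cathode and Co²⁺/Co at the anode, E°cell = −0.126 − (−0.286) = +0.160 V (n = 2).
Since E = E° − (0.0592/n)·log Q, log Q = n(E° − E)/0.0592 = 0.912.
The balanced reaction is Pb^2+(aq) + Co(s) → Pb(s) + Co^2+(aq), so Q = [Co^2+(aq)] / [Pb^2+(aq)].
Solving for the unknown gives log [Pb^2+(aq)] = −1.143, so [Pb^2+(aq)] ≈ 0.072 M.

0.072 M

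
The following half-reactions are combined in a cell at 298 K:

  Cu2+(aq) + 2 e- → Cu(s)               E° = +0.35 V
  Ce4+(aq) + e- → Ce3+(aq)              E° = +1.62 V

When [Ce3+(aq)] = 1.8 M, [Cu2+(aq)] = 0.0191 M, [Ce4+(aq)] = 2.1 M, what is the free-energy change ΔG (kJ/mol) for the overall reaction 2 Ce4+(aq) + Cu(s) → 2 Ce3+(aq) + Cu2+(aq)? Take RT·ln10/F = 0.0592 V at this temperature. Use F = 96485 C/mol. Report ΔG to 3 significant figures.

The standard cell potential is +1.62 − (+0.35) = +1.27 V, with n = 2 electrons in the balanced equation.
Here Q = ([Ce3+(aq)]^2·[Cu2+(aq)]) / [Ce4+(aq)]^2 = 0.014 (log Q = −1.853), giving E = +1.27 − (0.0592/2)·(−1.853) = +1.3248 V.
Finally ΔG = −nFE = −(2)(96485 C/mol)(+1.3248 V) = −256 kJ/mol.

−256 kJ/mol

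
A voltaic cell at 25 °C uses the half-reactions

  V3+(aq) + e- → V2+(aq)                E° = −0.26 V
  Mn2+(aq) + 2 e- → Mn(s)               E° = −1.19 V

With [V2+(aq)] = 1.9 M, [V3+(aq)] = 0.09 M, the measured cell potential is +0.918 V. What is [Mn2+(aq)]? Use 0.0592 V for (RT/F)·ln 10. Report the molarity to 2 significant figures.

0.0057 M

V³⁺/V²⁺ is the cathode (higher E°); E°cell = −0.26 − (−1.19) = +0.93 V with n = 2.
Rearranging E = E° − (0.0592/n)·log Q gives log Q = 2(+0.93 − (+0.918))/0.0592 = 0.405.
The balanced reaction is 2 V3+(aq) + Mn(s) → 2 V2+(aq) + Mn2+(aq), so Q = ([V2+(aq)]^2·[Mn2+(aq)]) / [V3+(aq)]^2.
Solving for the unknown gives log [Mn2+(aq)] = −2.244, so [Mn2+(aq)] ≈ 0.0057 M.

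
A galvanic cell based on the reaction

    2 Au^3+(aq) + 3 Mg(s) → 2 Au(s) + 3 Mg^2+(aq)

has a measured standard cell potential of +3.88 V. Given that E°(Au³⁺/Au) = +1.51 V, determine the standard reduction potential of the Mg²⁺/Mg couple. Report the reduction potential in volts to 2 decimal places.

−2.37 V

In the reaction as written the Au³⁺/Au couple is reduced (cathode) and Mg²⁺/Mg is oxidized (anode), so E°cell = E°(Au³⁺/Au) − E°(Mg²⁺/Mg).
E°(Mg²⁺/Mg) = E°(cathode) − E°cell = +1.51 − (+3.88) = −2.37 V.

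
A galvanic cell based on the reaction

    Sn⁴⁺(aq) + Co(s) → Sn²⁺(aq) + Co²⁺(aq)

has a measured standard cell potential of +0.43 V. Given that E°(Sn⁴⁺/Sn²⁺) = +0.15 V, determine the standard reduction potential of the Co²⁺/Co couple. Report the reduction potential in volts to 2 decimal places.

−0.28 V

In the reaction as written the Sn⁴⁺/Sn²⁺ couple is reduced (cathode) and Co²⁺/Co is oxidized (anode), so E°cell = E°(Sn⁴⁺/Sn²⁺) − E°(Co²⁺/Co).
E°(Co²⁺/Co) = E°(cathode) − E°cell = +0.15 − (+0.43) = −0.28 V.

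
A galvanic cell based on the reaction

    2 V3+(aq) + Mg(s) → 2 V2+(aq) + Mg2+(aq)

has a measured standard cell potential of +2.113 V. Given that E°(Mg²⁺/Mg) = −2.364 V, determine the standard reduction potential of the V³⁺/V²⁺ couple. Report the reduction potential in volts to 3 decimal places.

−0.251 V

In the reaction as written the V³⁺/V²⁺ couple is reduced (cathode) and Mg²⁺/Mg is oxidized (anode), so E°cell = E°(V³⁺/V²⁺) − E°(Mg²⁺/Mg).
E°(V³⁺/V²⁺) = E°cell + E°(anode) = +2.113 + (−2.364) = −0.251 V.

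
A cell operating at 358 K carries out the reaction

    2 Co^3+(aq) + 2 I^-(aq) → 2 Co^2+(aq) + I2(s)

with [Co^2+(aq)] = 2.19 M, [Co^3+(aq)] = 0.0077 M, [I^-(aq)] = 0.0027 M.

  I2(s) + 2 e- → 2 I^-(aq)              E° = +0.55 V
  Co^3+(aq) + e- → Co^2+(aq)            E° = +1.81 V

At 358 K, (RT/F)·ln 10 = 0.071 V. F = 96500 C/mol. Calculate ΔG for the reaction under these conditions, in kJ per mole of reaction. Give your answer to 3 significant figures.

−174 kJ/mol

The standard cell potential is +1.81 − (+0.55) = +1.26 V, with n = 2 electrons in the balanced equation.
The reaction quotient is [Co^2+(aq)]^2 / ([Co^3+(aq)]^2·[I^-(aq)]^2) = 1.11×10^10; by Nernst, E = +1.26 − (0.071/2)(10.045) = +0.9034 V.
Then ΔG = −nFE = −2 × 96500 × +0.9034 J/mol = −174 kJ/mol.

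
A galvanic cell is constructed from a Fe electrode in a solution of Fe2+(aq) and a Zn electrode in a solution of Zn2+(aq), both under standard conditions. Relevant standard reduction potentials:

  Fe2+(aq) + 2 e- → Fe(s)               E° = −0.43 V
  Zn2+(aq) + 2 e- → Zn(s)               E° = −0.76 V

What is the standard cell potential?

+0.33 V

The Fe²⁺/Fe couple has the higher E°, so Fe ion is reduced (cathode) and Zn is oxidized (anode).
E°cell = E°(cathode) − E°(anode) = −0.43 − (−0.76) = +0.33 V.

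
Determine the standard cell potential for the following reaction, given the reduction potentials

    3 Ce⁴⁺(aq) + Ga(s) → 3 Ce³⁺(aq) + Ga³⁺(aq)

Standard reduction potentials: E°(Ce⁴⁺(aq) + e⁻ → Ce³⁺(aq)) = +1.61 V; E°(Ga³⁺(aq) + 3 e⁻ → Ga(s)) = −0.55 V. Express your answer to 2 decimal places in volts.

+2.16 V

In the reaction as written, Ce⁴⁺(aq) is reduced (cathode) and Ga³⁺(aq) is produced by oxidation at the anode.
E°cell = E°(cathode) − E°(anode) = +1.61 − (−0.55) = +2.16 V.
The positive value indicates the reaction is spontaneous as written.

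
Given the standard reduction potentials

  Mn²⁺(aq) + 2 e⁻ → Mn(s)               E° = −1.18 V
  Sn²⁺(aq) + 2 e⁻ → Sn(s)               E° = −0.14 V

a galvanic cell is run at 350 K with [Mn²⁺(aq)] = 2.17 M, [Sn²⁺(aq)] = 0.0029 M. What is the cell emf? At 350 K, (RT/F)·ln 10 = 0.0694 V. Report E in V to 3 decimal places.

The Sn²⁺/Sn couple has the more positive E°, so it is the cathode; Mn²⁺/Mn is the anode.
E°cell = E°cat − E°an = −0.14 − (−1.18) = +1.04 V; n = 2.
The balanced reaction is Sn²⁺(aq) + Mn(s) → Sn(s) + Mn²⁺(aq), so Q = [Mn²⁺(aq)] / [Sn²⁺(aq)] = 748 and log Q = 2.874.
E = E° − (0.0694/n)·log Q = +1.04 − (0.0694/2)(2.874) = +0.940 V.

+0.940 V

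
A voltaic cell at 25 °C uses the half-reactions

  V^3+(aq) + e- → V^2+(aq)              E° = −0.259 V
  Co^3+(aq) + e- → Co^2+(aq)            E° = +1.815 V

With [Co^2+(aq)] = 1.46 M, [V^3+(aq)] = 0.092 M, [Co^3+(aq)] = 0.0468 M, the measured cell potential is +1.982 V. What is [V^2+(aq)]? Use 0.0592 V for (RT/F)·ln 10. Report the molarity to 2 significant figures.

0.080 M

With Co³⁺/Co²⁺ at the cathode and V³⁺/V²⁺ at the anode, E°cell = +1.815 − (−0.259) = +2.074 V (n = 1).
Rearranging E = E° − (0.0592/n)·log Q gives log Q = 1(+2.074 − (+1.982))/0.0592 = 1.554.
The balanced reaction is Co^3+(aq) + V^2+(aq) → Co^2+(aq) + V^3+(aq), so Q = ([Co^2+(aq)]·[V^3+(aq)]) / ([Co^3+(aq)]·[V^2+(aq)]).
Isolating [V^2+(aq)] in Q = 10^{1.554} yields log [V^2+(aq)] = −1.096, i.e. 0.080 M.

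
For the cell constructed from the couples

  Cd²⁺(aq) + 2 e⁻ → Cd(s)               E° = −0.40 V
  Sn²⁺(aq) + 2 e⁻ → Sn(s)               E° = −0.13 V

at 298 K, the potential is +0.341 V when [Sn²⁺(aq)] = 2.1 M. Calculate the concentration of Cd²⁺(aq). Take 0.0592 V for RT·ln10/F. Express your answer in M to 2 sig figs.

Sn²⁺/Sn is the cathode (higher E°); E°cell = −0.13 − (−0.40) = +0.27 V with n = 2.
Since E = E° − (0.0592/n)·log Q, log Q = n(E° − E)/0.0592 = −2.399.
Balancing electrons gives Sn²⁺(aq) + Cd(s) → Sn(s) + Cd²⁺(aq); thus Q = [Cd²⁺(aq)] / [Sn²⁺(aq)].
Solving for the unknown gives log [Cd²⁺(aq)] = −2.077, so [Cd²⁺(aq)] ≈ 0.0084 M.

0.0084 M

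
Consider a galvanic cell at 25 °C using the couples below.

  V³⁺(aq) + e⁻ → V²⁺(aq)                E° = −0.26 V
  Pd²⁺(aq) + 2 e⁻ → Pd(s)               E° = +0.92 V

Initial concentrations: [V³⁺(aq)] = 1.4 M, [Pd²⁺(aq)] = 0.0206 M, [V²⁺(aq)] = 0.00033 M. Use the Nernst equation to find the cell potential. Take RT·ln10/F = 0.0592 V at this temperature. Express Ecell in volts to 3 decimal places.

+0.915 V

The Pd²⁺/Pd couple has the more positive E°, so it is the cathode; V³⁺/V²⁺ is the anode.
The standard potential is +0.92 − (−0.26) = +1.18 V and the balanced reaction transfers n = 2 electrons.
The balanced reaction is Pd²⁺(aq) + 2 V²⁺(aq) → Pd(s) + 2 V³⁺(aq), so Q = [V³⁺(aq)]^2 / ([Pd²⁺(aq)]·[V²⁺(aq)]^2) = 8.74×10^8 and log Q = 8.941.
Applying E = E° − (RT ln10/nF)·log Q gives +1.18 − (0.0592/2)(8.941) = +0.915 V.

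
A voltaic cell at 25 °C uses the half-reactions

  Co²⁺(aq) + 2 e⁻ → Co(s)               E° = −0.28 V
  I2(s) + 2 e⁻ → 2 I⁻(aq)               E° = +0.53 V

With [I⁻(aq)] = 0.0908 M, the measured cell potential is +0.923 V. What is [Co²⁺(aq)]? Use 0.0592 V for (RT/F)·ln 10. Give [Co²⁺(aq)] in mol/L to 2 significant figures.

I₂/I⁻ is the cathode (higher E°); E°cell = +0.53 − (−0.28) = +0.81 V with n = 2.
Since E = E° − (0.0592/n)·log Q, log Q = n(E° − E)/0.0592 = −3.818.
Balancing electrons gives I2(s) + Co(s) → 2 I⁻(aq) + Co²⁺(aq); thus Q = [I⁻(aq)]^2·[Co²⁺(aq)].
Isolating [Co²⁺(aq)] in Q = 10^{−3.818} yields log [Co²⁺(aq)] = −1.734, i.e. 0.018 M.

0.018 M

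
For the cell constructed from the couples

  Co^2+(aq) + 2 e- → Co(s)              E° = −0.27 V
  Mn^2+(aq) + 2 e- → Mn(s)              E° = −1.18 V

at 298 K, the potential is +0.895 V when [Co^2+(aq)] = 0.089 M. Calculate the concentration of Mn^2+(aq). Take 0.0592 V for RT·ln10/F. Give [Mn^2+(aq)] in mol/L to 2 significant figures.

0.29 M

With Co²⁺/Co at the cathode and Mn²⁺/Mn at the anode, E°cell = −0.27 − (−1.18) = +0.91 V (n = 2).
Rearranging E = E° − (0.0592/n)·log Q gives log Q = 2(+0.91 − (+0.895))/0.0592 = 0.507.
Balancing electrons gives Co^2+(aq) + Mn(s) → Co(s) + Mn^2+(aq); thus Q = [Mn^2+(aq)] / [Co^2+(aq)].
Solving for the unknown gives log [Mn^2+(aq)] = −0.544, so [Mn^2+(aq)] ≈ 0.29 M.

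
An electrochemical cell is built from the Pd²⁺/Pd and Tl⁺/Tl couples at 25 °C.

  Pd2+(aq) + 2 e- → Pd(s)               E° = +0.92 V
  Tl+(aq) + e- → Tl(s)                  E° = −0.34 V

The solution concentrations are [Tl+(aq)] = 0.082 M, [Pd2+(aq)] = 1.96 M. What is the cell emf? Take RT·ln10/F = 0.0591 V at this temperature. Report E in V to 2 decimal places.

+1.33 V

Pd²⁺/Pd is reduced (cathode, E° = +0.92 V) and Tl⁺/Tl is oxidized (anode).
E°cell = +0.92 − (−0.34) = +1.26 V, with n = 2 electrons transferred.
For the overall reaction Pd2+(aq) + 2 Tl(s) → Pd(s) + 2 Tl+(aq), Q = [Tl+(aq)]^2 / [Pd2+(aq)] = 0.00343, giving log Q = −2.465.
By the Nernst equation, E = +1.26 − (0.0591/2)·(−2.465) = +1.33 V.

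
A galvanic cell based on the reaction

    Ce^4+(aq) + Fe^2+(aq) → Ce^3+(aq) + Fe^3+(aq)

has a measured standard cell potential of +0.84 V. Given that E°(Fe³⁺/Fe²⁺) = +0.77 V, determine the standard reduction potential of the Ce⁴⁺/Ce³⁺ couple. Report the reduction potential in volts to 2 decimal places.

In the reaction as written the Ce⁴⁺/Ce³⁺ couple is reduced (cathode) and Fe³⁺/Fe²⁺ is oxidized (anode), so E°cell = E°(Ce⁴⁺/Ce³⁺) − E°(Fe³⁺/Fe²⁺).
E°(Ce⁴⁺/Ce³⁺) = E°cell + E°(anode) = +0.84 + (+0.77) = +1.61 V.

+1.61 V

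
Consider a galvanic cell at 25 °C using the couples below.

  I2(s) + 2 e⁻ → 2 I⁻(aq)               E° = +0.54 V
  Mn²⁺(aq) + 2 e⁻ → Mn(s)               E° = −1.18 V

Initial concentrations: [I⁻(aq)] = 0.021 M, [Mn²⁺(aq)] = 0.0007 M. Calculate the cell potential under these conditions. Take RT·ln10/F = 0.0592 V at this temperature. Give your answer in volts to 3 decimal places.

The I₂/I⁻ couple has the more positive E°, so it is the cathode; Mn²⁺/Mn is the anode.
E°cell = +0.54 − (−1.18) = +1.72 V, with n = 2 electrons transferred.
Balancing gives I2(s) + Mn(s) → 2 I⁻(aq) + Mn²⁺(aq); hence Q = [I⁻(aq)]^2·[Mn²⁺(aq)] = 3.09×10^−7 (log Q = −6.510).
Applying E = E° − (RT ln10/nF)·log Q gives +1.72 − (0.0592/2)(−6.510) = +1.913 V.

+1.913 V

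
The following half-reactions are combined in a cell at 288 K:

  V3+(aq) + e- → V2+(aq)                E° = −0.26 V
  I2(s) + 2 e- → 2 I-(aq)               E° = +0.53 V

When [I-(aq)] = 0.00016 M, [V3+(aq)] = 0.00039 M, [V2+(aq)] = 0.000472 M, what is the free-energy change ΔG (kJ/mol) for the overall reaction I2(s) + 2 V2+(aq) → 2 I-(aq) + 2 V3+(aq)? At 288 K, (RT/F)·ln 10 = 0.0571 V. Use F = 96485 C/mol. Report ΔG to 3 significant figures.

The standard cell potential is +0.53 − (−0.26) = +0.79 V, with n = 2 electrons in the balanced equation.
Here Q = ([I-(aq)]^2·[V3+(aq)]^2) / [V2+(aq)]^2 = 1.75×10^−8 (log Q = −7.758), giving E = +0.79 − (0.0571/2)·(−7.758) = +1.0115 V.
Then ΔG = −nFE = −2 × 96485 × +1.0115 J/mol = −195 kJ/mol.

−195 kJ/mol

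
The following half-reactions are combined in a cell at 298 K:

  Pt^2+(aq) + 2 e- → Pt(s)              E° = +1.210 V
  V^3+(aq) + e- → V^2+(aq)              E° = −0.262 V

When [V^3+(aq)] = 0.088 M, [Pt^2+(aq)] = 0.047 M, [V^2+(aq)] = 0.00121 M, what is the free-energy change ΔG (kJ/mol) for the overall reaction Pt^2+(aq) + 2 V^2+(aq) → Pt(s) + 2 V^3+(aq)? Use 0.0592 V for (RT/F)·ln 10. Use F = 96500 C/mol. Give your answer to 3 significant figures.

With Pt²⁺/Pt reduced at the cathode, E°cell = +1.210 − (−0.262) = +1.472 V and n = 2.
Here Q = [V^3+(aq)]^2 / ([Pt^2+(aq)]·[V^2+(aq)]^2) = 1.13×10^5 (log Q = 5.051), giving E = +1.472 − (0.0592/2)·(5.051) = +1.3225 V.
Finally ΔG = −nFE = −(2)(96500 C/mol)(+1.3225 V) = −255 kJ/mol.

−255 kJ/mol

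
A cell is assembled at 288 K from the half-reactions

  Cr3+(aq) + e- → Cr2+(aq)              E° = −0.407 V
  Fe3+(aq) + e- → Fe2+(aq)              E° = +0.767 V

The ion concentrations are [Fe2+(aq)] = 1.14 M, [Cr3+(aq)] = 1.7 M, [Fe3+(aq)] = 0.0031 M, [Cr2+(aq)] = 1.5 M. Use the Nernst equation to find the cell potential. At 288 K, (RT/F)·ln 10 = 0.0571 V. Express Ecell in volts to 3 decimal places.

+1.024 V

Fe³⁺/Fe²⁺ is reduced (cathode, E° = +0.767 V) and Cr³⁺/Cr²⁺ is oxidized (anode).
The standard potential is +0.767 − (−0.407) = +1.174 V and the balanced reaction transfers n = 1 electron.
The balanced reaction is Fe3+(aq) + Cr2+(aq) → Fe2+(aq) + Cr3+(aq), so Q = ([Fe2+(aq)]·[Cr3+(aq)]) / ([Fe3+(aq)]·[Cr2+(aq)]) = 417 and log Q = 2.620.
Applying E = E° − (RT ln10/nF)·log Q gives +1.174 − (0.0571/1)(2.620) = +1.024 V.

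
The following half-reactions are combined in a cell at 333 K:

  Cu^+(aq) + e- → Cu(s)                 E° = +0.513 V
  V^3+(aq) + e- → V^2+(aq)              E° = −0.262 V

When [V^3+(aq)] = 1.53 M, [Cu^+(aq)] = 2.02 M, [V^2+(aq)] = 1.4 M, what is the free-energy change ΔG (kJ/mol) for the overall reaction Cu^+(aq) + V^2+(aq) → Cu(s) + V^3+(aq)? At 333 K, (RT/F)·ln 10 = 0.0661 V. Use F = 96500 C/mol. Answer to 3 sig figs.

−76.5 kJ/mol

The standard cell potential is +0.513 − (−0.262) = +0.775 V, with n = 1 electron in the balanced equation.
Q = [V^3+(aq)] / ([Cu^+(aq)]·[V^2+(aq)]) = 0.541, so log Q = −0.267 and E = +0.775 − (0.0661/1)(−0.267) = +0.7926 V.
Finally ΔG = −nFE = −(1)(96500 C/mol)(+0.7926 V) = −76.5 kJ/mol.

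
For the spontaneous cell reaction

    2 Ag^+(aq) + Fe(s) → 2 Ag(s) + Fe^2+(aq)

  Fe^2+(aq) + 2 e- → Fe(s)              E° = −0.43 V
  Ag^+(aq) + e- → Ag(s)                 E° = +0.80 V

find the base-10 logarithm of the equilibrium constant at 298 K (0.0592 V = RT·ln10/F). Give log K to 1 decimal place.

The Ag⁺/Ag couple is reduced (cathode); E°cell = +0.80 − (−0.43) = +1.23 V with n = 2.
At equilibrium E = 0, so log K = nE°cell / 0.0592 = (2)(+1.23) / 0.0592 = 41.6.

log K = 41.6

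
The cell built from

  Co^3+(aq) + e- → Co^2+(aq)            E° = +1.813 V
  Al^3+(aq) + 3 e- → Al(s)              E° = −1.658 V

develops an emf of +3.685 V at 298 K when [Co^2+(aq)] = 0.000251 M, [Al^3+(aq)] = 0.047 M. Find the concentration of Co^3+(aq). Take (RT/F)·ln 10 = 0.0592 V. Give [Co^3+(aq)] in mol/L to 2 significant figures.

The Co³⁺/Co²⁺ couple has the larger reduction potential, so it is the cathode: E°cell = +1.813 − (−1.658) = +3.471 V and n = 3.
Since E = E° − (0.0592/n)·log Q, log Q = n(E° − E)/0.0592 = −10.845.
For 3 Co^3+(aq) + Al(s) → 3 Co^2+(aq) + Al^3+(aq), the reaction quotient is Q = ([Co^2+(aq)]^3·[Al^3+(aq)]) / [Co^3+(aq)]^3.
Solving for the unknown gives log [Co^3+(aq)] = −0.428, so [Co^3+(aq)] ≈ 0.37 M.

0.37 M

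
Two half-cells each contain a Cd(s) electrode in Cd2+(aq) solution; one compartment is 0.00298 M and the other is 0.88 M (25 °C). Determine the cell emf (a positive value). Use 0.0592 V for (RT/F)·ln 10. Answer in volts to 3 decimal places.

For a concentration cell E°cell = 0, since both electrodes use the same couple.
The compartment with the higher Cd2+(aq) concentration (0.88 M) acts as the cathode; ions are reduced there and produced at the dilute (0.00298 M) anode.
With n = 2, Ecell = −(0.0592/2)·log([dilute]/[conc]) = −(0.0592/2)·log(0.00298/0.88) = +0.073 V.

0.073 V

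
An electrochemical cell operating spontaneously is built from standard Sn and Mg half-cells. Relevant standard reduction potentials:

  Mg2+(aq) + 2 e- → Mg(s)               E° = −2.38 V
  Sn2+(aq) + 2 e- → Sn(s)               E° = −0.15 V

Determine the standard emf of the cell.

Of the two couples in this cell, the one with the more positive reduction potential is reduced at the cathode: here that is Sn²⁺/Sn (−0.15 V); Mg²⁺/Mg (−2.38 V) is the anode.
E°cell = E°(cathode) − E°(anode) = −0.15 − (−2.38) = +2.23 V.

+2.23 V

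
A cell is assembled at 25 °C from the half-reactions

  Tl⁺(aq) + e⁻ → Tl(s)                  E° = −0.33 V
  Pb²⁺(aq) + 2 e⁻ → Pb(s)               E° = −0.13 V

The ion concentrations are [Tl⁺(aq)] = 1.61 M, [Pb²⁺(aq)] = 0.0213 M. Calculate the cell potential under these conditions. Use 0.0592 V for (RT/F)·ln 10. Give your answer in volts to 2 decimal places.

+0.14 V

Pb²⁺/Pb is reduced (cathode, E° = −0.13 V) and Tl⁺/Tl is oxidized (anode).
The standard potential is −0.13 − (−0.33) = +0.20 V and the balanced reaction transfers n = 2 electrons.
The balanced reaction is Pb²⁺(aq) + 2 Tl(s) → Pb(s) + 2 Tl⁺(aq), so Q = [Tl⁺(aq)]^2 / [Pb²⁺(aq)] = 122 and log Q = 2.085.
E = E° − (0.0592/n)·log Q = +0.20 − (0.0592/2)(2.085) = +0.14 V.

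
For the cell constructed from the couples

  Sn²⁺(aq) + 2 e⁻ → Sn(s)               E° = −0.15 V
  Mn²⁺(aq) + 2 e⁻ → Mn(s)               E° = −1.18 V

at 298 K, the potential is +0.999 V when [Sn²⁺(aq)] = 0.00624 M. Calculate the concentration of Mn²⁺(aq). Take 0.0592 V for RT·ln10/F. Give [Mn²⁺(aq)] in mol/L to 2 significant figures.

The Sn²⁺/Sn couple has the larger reduction potential, so it is the cathode: E°cell = −0.15 − (−1.18) = +1.03 V and n = 2.
Rearranging E = E° − (0.0592/n)·log Q gives log Q = 2(+1.03 − (+0.999))/0.0592 = 1.047.
The balanced reaction is Sn²⁺(aq) + Mn(s) → Sn(s) + Mn²⁺(aq), so Q = [Mn²⁺(aq)] / [Sn²⁺(aq)].
Solving for the unknown gives log [Mn²⁺(aq)] = −1.158, so [Mn²⁺(aq)] ≈ 0.070 M.

0.070 M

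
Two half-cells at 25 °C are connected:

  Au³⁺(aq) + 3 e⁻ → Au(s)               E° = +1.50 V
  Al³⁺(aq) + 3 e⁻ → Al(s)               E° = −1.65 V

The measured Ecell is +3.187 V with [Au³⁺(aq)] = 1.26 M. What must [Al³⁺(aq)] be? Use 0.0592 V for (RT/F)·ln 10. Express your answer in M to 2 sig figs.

The Au³⁺/Au couple has the larger reduction potential, so it is the cathode: E°cell = +1.50 − (−1.65) = +3.15 V and n = 3.
From the Nernst equation, log Q = n(E° − E)/0.0592 = 3·(+3.15 − (+3.187))/0.0592 = −1.875.
The balanced reaction is Au³⁺(aq) + Al(s) → Au(s) + Al³⁺(aq), so Q = [Al³⁺(aq)] / [Au³⁺(aq)].
Substituting the known concentrations and solving, log [Al³⁺(aq)] = −1.775 and [Al³⁺(aq)] = 0.017 M.

0.017 M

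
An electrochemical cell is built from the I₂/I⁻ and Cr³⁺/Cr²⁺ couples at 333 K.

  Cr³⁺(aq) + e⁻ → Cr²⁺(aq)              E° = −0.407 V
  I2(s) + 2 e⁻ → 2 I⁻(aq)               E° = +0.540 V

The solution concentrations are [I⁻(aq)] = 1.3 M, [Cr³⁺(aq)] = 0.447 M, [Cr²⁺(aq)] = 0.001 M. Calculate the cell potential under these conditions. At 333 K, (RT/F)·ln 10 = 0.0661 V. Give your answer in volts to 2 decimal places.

I₂/I⁻ is reduced (cathode, E° = +0.540 V) and Cr³⁺/Cr²⁺ is oxidized (anode).
The standard potential is +0.540 − (−0.407) = +0.947 V and the balanced reaction transfers n = 2 electrons.
For the overall reaction I2(s) + 2 Cr²⁺(aq) → 2 I⁻(aq) + 2 Cr³⁺(aq), Q = ([I⁻(aq)]^2·[Cr³⁺(aq)]^2) / [Cr²⁺(aq)]^2 = 3.38×10^5, giving log Q = 5.529.
Applying E = E° − (RT ln10/nF)·log Q gives +0.947 − (0.0661/2)(5.529) = +0.76 V.

+0.76 V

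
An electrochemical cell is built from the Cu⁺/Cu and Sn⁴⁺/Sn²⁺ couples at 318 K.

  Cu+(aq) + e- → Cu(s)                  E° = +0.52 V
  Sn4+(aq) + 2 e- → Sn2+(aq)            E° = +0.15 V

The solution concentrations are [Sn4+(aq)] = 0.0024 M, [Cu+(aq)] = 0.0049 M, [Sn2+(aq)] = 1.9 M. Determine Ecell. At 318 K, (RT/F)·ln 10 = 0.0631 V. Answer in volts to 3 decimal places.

+0.316 V

The Cu⁺/Cu couple has the more positive E°, so it is the cathode; Sn⁴⁺/Sn²⁺ is the anode.
E°cell = +0.52 − (+0.15) = +0.37 V, with n = 2 electrons transferred.
The balanced reaction is 2 Cu+(aq) + Sn2+(aq) → 2 Cu(s) + Sn4+(aq), so Q = [Sn4+(aq)] / ([Cu+(aq)]^2·[Sn2+(aq)]) = 52.6 and log Q = 1.721.
E = E° − (0.0631/n)·log Q = +0.37 − (0.0631/2)(1.721) = +0.316 V.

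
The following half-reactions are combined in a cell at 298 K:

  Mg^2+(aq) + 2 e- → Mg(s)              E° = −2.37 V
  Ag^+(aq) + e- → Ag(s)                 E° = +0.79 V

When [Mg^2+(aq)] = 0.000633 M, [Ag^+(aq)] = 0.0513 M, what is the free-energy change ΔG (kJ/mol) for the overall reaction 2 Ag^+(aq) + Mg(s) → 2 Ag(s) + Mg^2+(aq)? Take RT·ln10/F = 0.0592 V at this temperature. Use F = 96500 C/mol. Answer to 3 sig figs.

E°cell = +0.79 − (−2.37) = +3.16 V; the balanced reaction transfers n = 2 electrons.
Here Q = [Mg^2+(aq)] / [Ag^+(aq)]^2 = 0.241 (log Q = −0.619), giving E = +3.16 − (0.0592/2)·(−0.619) = +3.1783 V.
Then ΔG = −nFE = −2 × 96500 × +3.1783 J/mol = −613 kJ/mol.

−613 kJ/mol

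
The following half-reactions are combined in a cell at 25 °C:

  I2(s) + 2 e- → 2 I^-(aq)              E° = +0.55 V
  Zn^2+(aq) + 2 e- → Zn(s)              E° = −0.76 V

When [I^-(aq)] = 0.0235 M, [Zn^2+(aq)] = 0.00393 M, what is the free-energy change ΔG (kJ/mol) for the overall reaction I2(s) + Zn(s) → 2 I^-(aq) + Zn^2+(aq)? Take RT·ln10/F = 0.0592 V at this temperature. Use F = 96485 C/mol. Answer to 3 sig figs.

−285 kJ/mol

With I₂/I⁻ reduced at the cathode, E°cell = +0.55 − (−0.76) = +1.31 V and n = 2.
The reaction quotient is [I^-(aq)]^2·[Zn^2+(aq)] = 2.17×10^−6; by Nernst, E = +1.31 − (0.0592/2)(−5.663) = +1.4776 V.
Then ΔG = −nFE = −2 × 96485 × +1.4776 J/mol = −285 kJ/mol.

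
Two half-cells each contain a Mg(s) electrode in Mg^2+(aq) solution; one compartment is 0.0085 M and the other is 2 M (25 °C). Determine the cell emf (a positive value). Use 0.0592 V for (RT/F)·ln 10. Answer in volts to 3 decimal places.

For a concentration cell E°cell = 0, since both electrodes use the same couple.
The compartment with the higher Mg^2+(aq) concentration (2 M) acts as the cathode; ions are reduced there and produced at the dilute (0.0085 M) anode.
With n = 2, Ecell = −(0.0592/2)·log([dilute]/[conc]) = −(0.0592/2)·log(0.0085/2) = +0.070 V.

0.070 V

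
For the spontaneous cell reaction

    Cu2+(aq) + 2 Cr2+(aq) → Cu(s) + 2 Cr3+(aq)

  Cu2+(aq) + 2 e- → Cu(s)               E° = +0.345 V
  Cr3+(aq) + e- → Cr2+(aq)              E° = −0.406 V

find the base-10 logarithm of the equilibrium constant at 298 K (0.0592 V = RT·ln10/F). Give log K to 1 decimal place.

The Cu²⁺/Cu couple is reduced (cathode); E°cell = +0.345 − (−0.406) = +0.751 V with n = 2.
At equilibrium E = 0, so log K = nE°cell / 0.0592 = (2)(+0.751) / 0.0592 = 25.4.

log K = 25.4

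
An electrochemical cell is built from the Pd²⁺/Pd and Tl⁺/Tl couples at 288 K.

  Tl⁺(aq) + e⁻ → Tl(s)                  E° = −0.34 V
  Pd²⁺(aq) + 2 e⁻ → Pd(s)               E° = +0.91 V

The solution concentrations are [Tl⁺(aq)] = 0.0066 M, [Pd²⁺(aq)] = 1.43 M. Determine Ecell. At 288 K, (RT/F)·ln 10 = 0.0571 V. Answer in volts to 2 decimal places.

Pd²⁺/Pd is reduced (cathode, E° = +0.91 V) and Tl⁺/Tl is oxidized (anode).
The standard potential is +0.91 − (−0.34) = +1.25 V and the balanced reaction transfers n = 2 electrons.
Balancing gives Pd²⁺(aq) + 2 Tl(s) → Pd(s) + 2 Tl⁺(aq); hence Q = [Tl⁺(aq)]^2 / [Pd²⁺(aq)] = 3.05×10^−5 (log Q = −4.516).
By the Nernst equation, E = +1.25 − (0.0571/2)·(−4.516) = +1.38 V.

+1.38 V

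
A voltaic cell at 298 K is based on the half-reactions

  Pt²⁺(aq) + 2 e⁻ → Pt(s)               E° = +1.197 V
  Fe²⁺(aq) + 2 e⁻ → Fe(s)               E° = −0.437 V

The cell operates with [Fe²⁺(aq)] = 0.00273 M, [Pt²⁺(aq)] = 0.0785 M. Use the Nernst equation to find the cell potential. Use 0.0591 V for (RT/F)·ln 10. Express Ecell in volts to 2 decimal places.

+1.68 V

Since E°(Pt²⁺/Pt) > E°(Fe²⁺/Fe), Pt²⁺/Pt serves as the cathode.
E°cell = +1.197 − (−0.437) = +1.634 V, with n = 2 electrons transferred.
The balanced reaction is Pt²⁺(aq) + Fe(s) → Pt(s) + Fe²⁺(aq), so Q = [Fe²⁺(aq)] / [Pt²⁺(aq)] = 0.0348 and log Q = −1.459.
Applying E = E° − (RT ln10/nF)·log Q gives +1.634 − (0.0591/2)(−1.459) = +1.68 V.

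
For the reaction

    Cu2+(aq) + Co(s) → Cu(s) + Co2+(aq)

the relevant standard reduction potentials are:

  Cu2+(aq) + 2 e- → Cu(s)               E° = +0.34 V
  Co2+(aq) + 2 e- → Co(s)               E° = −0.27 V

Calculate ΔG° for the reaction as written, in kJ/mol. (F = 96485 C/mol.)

In the reaction as written Cu2+(aq) is reduced, so the Cu²⁺/Cu couple is the cathode and Co²⁺/Co is the anode.
E°cell = +0.34 − (−0.27) = +0.61 V; balancing electrons gives n = 2.
ΔG° = −nFE°cell = −(2)(96485)(+0.61) J/mol = −118 kJ/mol.

−118 kJ/mol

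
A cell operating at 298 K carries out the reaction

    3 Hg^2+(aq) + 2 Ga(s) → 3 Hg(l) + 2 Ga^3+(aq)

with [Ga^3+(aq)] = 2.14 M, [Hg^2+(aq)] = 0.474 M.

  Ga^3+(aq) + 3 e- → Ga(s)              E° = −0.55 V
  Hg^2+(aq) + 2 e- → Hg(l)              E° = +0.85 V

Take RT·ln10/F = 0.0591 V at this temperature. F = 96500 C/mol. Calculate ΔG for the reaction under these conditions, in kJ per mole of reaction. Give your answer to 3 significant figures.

E°cell = +0.85 − (−0.55) = +1.40 V; the balanced reaction transfers n = 6 electrons.
Here Q = [Ga^3+(aq)]^2 / [Hg^2+(aq)]^3 = 43 (log Q = 1.633), giving E = +1.40 − (0.0591/6)·(1.633) = +1.3839 V.
Finally ΔG = −nFE = −(6)(96500 C/mol)(+1.3839 V) = −801 kJ/mol.

−801 kJ/mol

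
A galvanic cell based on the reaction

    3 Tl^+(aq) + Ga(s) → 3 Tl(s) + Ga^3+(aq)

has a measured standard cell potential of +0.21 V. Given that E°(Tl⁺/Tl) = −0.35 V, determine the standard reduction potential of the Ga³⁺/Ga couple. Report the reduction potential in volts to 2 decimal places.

−0.56 V

In the reaction as written the Tl⁺/Tl couple is reduced (cathode) and Ga³⁺/Ga is oxidized (anode), so E°cell = E°(Tl⁺/Tl) − E°(Ga³⁺/Ga).
E°(Ga³⁺/Ga) = E°(cathode) − E°cell = −0.35 − (+0.21) = −0.56 V.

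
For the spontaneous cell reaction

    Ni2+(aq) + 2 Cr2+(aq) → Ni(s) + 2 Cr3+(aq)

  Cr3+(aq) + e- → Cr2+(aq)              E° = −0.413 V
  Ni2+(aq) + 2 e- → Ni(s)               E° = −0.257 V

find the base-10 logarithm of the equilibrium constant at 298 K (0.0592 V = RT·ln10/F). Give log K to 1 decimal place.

The Ni²⁺/Ni couple is reduced (cathode); E°cell = −0.257 − (−0.413) = +0.156 V with n = 2.
At equilibrium E = 0, so log K = nE°cell / 0.0592 = (2)(+0.156) / 0.0592 = 5.3.

log K = 5.3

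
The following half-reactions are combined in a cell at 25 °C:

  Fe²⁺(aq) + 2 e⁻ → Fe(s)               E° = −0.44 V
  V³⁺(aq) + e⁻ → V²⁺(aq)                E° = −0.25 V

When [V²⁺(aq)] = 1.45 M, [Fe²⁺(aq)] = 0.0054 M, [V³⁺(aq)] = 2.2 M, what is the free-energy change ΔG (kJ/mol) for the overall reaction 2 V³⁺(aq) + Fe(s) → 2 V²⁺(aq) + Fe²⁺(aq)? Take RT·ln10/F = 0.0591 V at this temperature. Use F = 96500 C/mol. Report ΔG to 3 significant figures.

−51.7 kJ/mol

The standard cell potential is −0.25 − (−0.44) = +0.19 V, with n = 2 electrons in the balanced equation.
Here Q = ([V²⁺(aq)]^2·[Fe²⁺(aq)]) / [V³⁺(aq)]^2 = 0.00235 (log Q = −2.630), giving E = +0.19 − (0.0591/2)·(−2.630) = +0.2677 V.
Then ΔG = −nFE = −2 × 96500 × +0.2677 J/mol = −51.7 kJ/mol.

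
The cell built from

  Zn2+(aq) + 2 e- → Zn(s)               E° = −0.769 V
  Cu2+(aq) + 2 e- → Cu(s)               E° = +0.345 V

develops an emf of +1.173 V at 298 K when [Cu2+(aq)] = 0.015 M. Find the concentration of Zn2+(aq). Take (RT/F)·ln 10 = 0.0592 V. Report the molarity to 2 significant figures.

0.00015 M

The Cu²⁺/Cu couple has the larger reduction potential, so it is the cathode: E°cell = +0.345 − (−0.769) = +1.114 V and n = 2.
From the Nernst equation, log Q = n(E° − E)/0.0592 = 2·(+1.114 − (+1.173))/0.0592 = −1.993.
The balanced reaction is Cu2+(aq) + Zn(s) → Cu(s) + Zn2+(aq), so Q = [Zn2+(aq)] / [Cu2+(aq)].
Isolating [Zn2+(aq)] in Q = 10^{−1.993} yields log [Zn2+(aq)] = −3.817, i.e. 0.00015 M.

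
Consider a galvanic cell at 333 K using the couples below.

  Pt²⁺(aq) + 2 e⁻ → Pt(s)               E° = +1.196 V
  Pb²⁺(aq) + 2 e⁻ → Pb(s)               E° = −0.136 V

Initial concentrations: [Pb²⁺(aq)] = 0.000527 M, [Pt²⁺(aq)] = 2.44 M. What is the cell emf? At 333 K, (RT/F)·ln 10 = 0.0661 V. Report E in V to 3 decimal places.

+1.453 V

Pt²⁺/Pt is reduced (cathode, E° = +1.196 V) and Pb²⁺/Pb is oxidized (anode).
E°cell = +1.196 − (−0.136) = +1.332 V, with n = 2 electrons transferred.
For the overall reaction Pt²⁺(aq) + Pb(s) → Pt(s) + Pb²⁺(aq), Q = [Pb²⁺(aq)] / [Pt²⁺(aq)] = 0.000216, giving log Q = −3.666.
By the Nernst equation, E = +1.332 − (0.0661/2)·(−3.666) = +1.453 V.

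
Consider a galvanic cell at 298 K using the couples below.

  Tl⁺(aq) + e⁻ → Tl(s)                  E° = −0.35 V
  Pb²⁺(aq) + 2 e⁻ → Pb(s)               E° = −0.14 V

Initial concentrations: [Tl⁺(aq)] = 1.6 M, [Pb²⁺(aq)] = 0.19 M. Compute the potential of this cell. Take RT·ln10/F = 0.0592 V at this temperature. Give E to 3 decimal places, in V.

Pb²⁺/Pb is reduced (cathode, E° = −0.14 V) and Tl⁺/Tl is oxidized (anode).
E°cell = E°cat − E°an = −0.14 − (−0.35) = +0.21 V; n = 2.
The balanced reaction is Pb²⁺(aq) + 2 Tl(s) → Pb(s) + 2 Tl⁺(aq), so Q = [Tl⁺(aq)]^2 / [Pb²⁺(aq)] = 13.5 and log Q = 1.129.
Applying E = E° − (RT ln10/nF)·log Q gives +0.21 − (0.0592/2)(1.129) = +0.177 V.

+0.177 V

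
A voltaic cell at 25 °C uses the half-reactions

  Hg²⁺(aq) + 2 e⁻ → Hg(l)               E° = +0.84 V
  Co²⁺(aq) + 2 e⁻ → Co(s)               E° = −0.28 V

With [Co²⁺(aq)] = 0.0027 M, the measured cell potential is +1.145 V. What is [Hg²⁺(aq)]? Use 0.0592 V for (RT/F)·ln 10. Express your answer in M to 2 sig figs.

0.019 M

With Hg²⁺/Hg at the cathode and Co²⁺/Co at the anode, E°cell = +0.84 − (−0.28) = +1.12 V (n = 2).
Since E = E° − (0.0592/n)·log Q, log Q = n(E° − E)/0.0592 = −0.845.
For Hg²⁺(aq) + Co(s) → Hg(l) + Co²⁺(aq), the reaction quotient is Q = [Co²⁺(aq)] / [Hg²⁺(aq)].
Solving for the unknown gives log [Hg²⁺(aq)] = −1.724, so [Hg²⁺(aq)] ≈ 0.019 M.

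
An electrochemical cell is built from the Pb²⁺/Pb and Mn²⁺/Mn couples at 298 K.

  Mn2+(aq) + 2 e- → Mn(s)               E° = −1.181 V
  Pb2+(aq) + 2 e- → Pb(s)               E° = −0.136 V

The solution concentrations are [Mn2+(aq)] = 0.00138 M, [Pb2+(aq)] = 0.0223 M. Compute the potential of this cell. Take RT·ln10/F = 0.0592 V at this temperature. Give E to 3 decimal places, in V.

+1.081 V

Since E°(Pb²⁺/Pb) > E°(Mn²⁺/Mn), Pb²⁺/Pb serves as the cathode.
The standard potential is −0.136 − (−1.181) = +1.045 V and the balanced reaction transfers n = 2 electrons.
The balanced reaction is Pb2+(aq) + Mn(s) → Pb(s) + Mn2+(aq), so Q = [Mn2+(aq)] / [Pb2+(aq)] = 0.0619 and log Q = −1.208.
E = E° − (0.0592/n)·log Q = +1.045 − (0.0592/2)(−1.208) = +1.081 V.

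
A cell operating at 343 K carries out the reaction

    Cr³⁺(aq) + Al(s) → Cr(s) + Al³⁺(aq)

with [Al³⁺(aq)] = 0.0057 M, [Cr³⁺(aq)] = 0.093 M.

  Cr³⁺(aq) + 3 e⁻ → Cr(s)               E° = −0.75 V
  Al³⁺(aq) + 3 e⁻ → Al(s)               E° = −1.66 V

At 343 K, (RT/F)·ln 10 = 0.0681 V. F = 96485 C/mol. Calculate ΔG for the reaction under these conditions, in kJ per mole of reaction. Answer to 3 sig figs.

E°cell = −0.75 − (−1.66) = +0.91 V; the balanced reaction transfers n = 3 electrons.
The reaction quotient is [Al³⁺(aq)] / [Cr³⁺(aq)] = 0.0613; by Nernst, E = +0.91 − (0.0681/3)(−1.213) = +0.9375 V.
ΔG = −nFE = −(3)(96485)(+0.9375) J/mol = −271 kJ/mol.

−271 kJ/mol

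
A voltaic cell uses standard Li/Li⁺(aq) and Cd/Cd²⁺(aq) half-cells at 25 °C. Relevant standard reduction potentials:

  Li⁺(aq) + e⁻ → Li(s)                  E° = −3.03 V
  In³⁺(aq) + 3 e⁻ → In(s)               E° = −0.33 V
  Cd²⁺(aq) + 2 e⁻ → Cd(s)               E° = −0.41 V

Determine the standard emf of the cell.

+2.62 V

The Cd²⁺/Cd couple has the higher E°, so Cd ion is reduced (cathode) and Li is oxidized (anode).
E°cell = E°(cathode) − E°(anode) = −0.41 − (−3.03) = +2.62 V.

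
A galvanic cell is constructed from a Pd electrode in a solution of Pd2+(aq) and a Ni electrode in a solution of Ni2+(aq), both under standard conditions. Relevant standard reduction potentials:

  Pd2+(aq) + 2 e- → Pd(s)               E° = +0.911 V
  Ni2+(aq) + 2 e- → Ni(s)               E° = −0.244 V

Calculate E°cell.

The Pd²⁺/Pd couple has the higher E°, so Pd ion is reduced (cathode) and Ni is oxidized (anode).
E°cell = E°(cathode) − E°(anode) = +0.911 − (−0.244) = +1.155 V.

+1.155 V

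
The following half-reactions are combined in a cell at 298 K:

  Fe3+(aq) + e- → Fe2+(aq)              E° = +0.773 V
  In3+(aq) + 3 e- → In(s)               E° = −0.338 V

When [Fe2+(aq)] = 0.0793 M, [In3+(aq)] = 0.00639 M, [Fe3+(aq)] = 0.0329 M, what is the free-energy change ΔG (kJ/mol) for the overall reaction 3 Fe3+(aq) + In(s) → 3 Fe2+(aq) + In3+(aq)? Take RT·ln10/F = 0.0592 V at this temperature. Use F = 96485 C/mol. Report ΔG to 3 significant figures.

−328 kJ/mol

E°cell = +0.773 − (−0.338) = +1.111 V; the balanced reaction transfers n = 3 electrons.
Q = ([Fe2+(aq)]^3·[In3+(aq)]) / [Fe3+(aq)]^3 = 0.0895, so log Q = −1.048 and E = +1.111 − (0.0592/3)(−1.048) = +1.1317 V.
Then ΔG = −nFE = −3 × 96485 × +1.1317 J/mol = −328 kJ/mol.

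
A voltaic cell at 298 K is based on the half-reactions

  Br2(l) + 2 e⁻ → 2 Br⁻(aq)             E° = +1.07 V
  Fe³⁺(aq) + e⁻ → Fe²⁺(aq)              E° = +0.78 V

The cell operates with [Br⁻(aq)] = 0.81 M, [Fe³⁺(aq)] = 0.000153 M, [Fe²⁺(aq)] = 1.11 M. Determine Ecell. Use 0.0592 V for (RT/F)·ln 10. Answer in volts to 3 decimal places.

+0.524 V

The Br₂/Br⁻ couple has the more positive E°, so it is the cathode; Fe³⁺/Fe²⁺ is the anode.
E°cell = +1.07 − (+0.78) = +0.29 V, with n = 2 electrons transferred.
For the overall reaction Br2(l) + 2 Fe²⁺(aq) → 2 Br⁻(aq) + 2 Fe³⁺(aq), Q = ([Br⁻(aq)]^2·[Fe³⁺(aq)]^2) / [Fe²⁺(aq)]^2 = 1.25×10^−8, giving log Q = −7.904.
By the Nernst equation, E = +0.29 − (0.0592/2)·(−7.904) = +0.524 V.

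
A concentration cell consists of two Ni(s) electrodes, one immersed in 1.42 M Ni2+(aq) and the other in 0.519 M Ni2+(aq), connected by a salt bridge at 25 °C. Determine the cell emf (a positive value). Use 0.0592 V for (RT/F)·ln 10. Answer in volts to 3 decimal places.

0.013 V

For a concentration cell E°cell = 0, since both electrodes use the same couple.
The compartment with the higher Ni2+(aq) concentration (1.42 M) acts as the cathode; ions are reduced there and produced at the dilute (0.519 M) anode.
With n = 2, Ecell = −(0.0592/2)·log([dilute]/[conc]) = −(0.0592/2)·log(0.519/1.42) = +0.013 V.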